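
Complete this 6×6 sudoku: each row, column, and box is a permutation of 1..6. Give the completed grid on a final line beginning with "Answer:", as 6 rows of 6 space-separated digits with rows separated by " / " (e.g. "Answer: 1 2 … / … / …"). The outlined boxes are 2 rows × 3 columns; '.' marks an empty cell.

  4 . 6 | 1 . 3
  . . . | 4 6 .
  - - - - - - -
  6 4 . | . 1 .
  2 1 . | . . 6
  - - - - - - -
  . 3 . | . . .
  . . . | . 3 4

Step 1. [r5c6∈{1,2,5}] col 6 places 1 nowhere but r5c6, so r5c6=1.
Step 2. [r5c1∈{5}] nothing but 5 survives at r5c1 ⇒ r5c1=5.
Step 3. [r5c5∈{2}] r5c5's peers cover all but 2, so r5c5=2.
Step 4. [r1c2∈{2,5}] in row 1, 2 fits only at r1c2, so r1c2=2.
Step 5. [r6c4∈{5,6}] 5 has one home in row 6: r6c4. So r6c4=5.
Step 6. [r1c5∈{5}] r1c5 has the single candidate 5, so r1c5=5.
Step 7. [r4c3∈{3,5}] in row 4, 5 fits only at r4c3 ⇒ r4c3=5.
Step 8. [r2c1∈{1,3}] across col 1, 3 lands solely at r2c1, so r2c1=3.
Step 9. [r3c4∈{2,3}] r3c4 is the only open cell in col 4 admitting 2, so r3c4=2.
Step 10. [r6c3∈{1,2}] r6c3 is the only open cell in row 6 admitting 2. So r6c3=2.
Step 11. [r3c6∈{5}] r3c6 is down to just 5 ⇒ r3c6=5.
Step 12. [r2c3∈{1}] r2c3's peers cover all but 1 ⇒ r2c3=1.
Step 13. [r4c5∈{4}] only 4 remains possible at r4c5, so r4c5=4.
Step 14. [r6c2∈{6}] only 6 remains possible at r6c2, so r6c2=6.
Step 15. [r6c1∈{1}] r6c1 has the single candidate 1, so r6c1=1.
Step 16. [r3c3∈{3}] r3c3's peers cover all but 3, so r3c3=3.
Step 17. [r5c4∈{6}] only 6 remains possible at r5c4. So r5c4=6.
Step 18. [r4c4∈{3}] r4c4 is down to just 3 ⇒ r4c4=3.
Step 19. [r5c3∈{4}] r5c3's peers cover all but 4, so r5c3=4.
Step 20. [r2c6∈{2}] only 2 remains possible at r2c6. So r2c6=2.
Step 21. [r2c2∈{5}] only 5 remains possible at r2c2. So r2c2=5.

Answer: 4 2 6 1 5 3 / 3 5 1 4 6 2 / 6 4 3 2 1 5 / 2 1 5 3 4 6 / 5 3 4 6 2 1 / 1 6 2 5 3 4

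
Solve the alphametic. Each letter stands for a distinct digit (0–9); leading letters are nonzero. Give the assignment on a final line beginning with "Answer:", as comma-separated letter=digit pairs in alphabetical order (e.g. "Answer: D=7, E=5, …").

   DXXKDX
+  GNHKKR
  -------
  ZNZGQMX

Step 1. [Z] Z is the leading digit of a 7-digit sum of two 6-digit numbers; the final carry is exactly 1. So Z=1.
Step 2. [col 1: X + R ≡ X (mod 10)] in column 1 we have X+R≡X with carry-in 0; given nothing yet and digits 1 already taken and all letters distinct, that pins R to 0, so R=0.
Step 3. [col 1: X + R ≡ X (mod 10)] column 1 (X + R ≡ X (mod 10), carry-in 0) doesn't pin X yet; pick X=5 and continue, so X=5.
Step 4. [col 2: D + K ≡ M (mod 10)] no forcing yet in column 2 (carry-in 0); K=2 is free and consistent — try it, so K=2.
Step 5. [col 2: D + K ≡ M (mod 10)] D=7 is one option consistent with column 2 (D + K ≡ M (mod 10), carry-in 0) — take it. So D=7.
Step 6. [col 2: D + K ≡ M (mod 10)] from column 2 (D=7, K=2, carry-in 0, digits 0,1,2,5,7 already taken and all letters distinct): M must equal 9, so M=9.
Step 7. [col 3: K + K ≡ Q (mod 10)] from column 3 (K=2, carry-in 0, digits 0,1,2,5,7,9 already taken and all letters distinct): Q must equal 4. So Q=4.
Step 8. [col 4: X + H ≡ G (mod 10)] column 4 (X + H ≡ G (mod 10), carry-in 0) doesn't pin G yet; pick G=8 and continue. So G=8.
Step 9. [col 4: X + H ≡ G (mod 10)] column 4: given X=5, G=8, carry-in 0, and digits 0,1,2,4,5,7,8,9 already taken and all letters distinct, X+H≡G (mod 10) forces H=3, so H=3.
Step 10. [col 5: X + N ≡ Z (mod 10)] column 5 reads X+N+carry(0)=Z with X=5, Z=1; with digits 0,1,2,3,4,5,7,8,9 already taken and all letters distinct, the only value for N is 6. So N=6.

Answer: D=7, G=8, H=3, K=2, M=9, N=6, Q=4, R=0, X=5, Z=1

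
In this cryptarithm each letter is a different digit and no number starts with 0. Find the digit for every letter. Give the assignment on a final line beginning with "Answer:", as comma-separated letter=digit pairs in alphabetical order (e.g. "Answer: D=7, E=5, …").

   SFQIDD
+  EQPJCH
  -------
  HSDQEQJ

Step 1. [col 1: D + H ≡ J (mod 10)] no forcing yet in column 1 (carry-in 0); H=1 is free and consistent — try it ⇒ H=1.
Step 2. [col 1: D + H ≡ J (mod 10)] J=6 is one option consistent with column 1 (D + H ≡ J (mod 10), carry-in 0) — take it, so J=6.
Step 3. [col 1: D + H ≡ J (mod 10)] in column 1 we have D+H≡J with carry-in 0; given H=1, J=6 and digits 1,6 already taken and all letters distinct, that pins D to 5 ⇒ D=5.
Step 4. [col 2: D + C ≡ Q (mod 10)] column 2 (D + C ≡ Q (mod 10), carry-in 0) doesn't pin Q yet; pick Q=7 and continue, so Q=7.
Step 5. [col 2: D + C ≡ Q (mod 10)] in column 2 we have D+C≡Q with carry-in 0; given D=5, Q=7 and digits 1,5,6,7 already taken and all letters distinct, that pins C to 2. So C=2.
Step 6. [col 3: I + J ≡ E (mod 10)] I=3 is one option consistent with column 3 (I + J ≡ E (mod 10), carry-in 0) — take it, so I=3.
Step 7. [col 3: I + J ≡ E (mod 10)] column 3 reads I+J+carry(0)=E with I=3, J=6; with digits 1,2,3,5,6,7 already taken and all letters distinct, the only value for E is 9. So E=9.
Step 8. [col 4: Q + P ≡ Q (mod 10)] in column 4 we have Q+P≡Q with carry-in 0; given Q=7 and digits 1,2,3,5,6,7,9 already taken and all letters distinct, that pins P to 0 ⇒ P=0.
Step 9. [col 5: F + Q ≡ D (mod 10)] column 5: given Q=7, D=5, carry-in 0, and digits 0,1,2,3,5,6,7,9 already taken and all letters distinct, F+Q≡D (mod 10) forces F=8, so F=8.
Step 10. [col 6: S + E ≡ S (mod 10)] in column 6 we have S+E≡S with carry-in 1; given E=9 and digits 0,1,2,3,5,6,7,8,9 already taken and all letters distinct, that pins S to 4, so S=4.

Answer: C=2, D=5, E=9, F=8, H=1, I=3, J=6, P=0, Q=7, S=4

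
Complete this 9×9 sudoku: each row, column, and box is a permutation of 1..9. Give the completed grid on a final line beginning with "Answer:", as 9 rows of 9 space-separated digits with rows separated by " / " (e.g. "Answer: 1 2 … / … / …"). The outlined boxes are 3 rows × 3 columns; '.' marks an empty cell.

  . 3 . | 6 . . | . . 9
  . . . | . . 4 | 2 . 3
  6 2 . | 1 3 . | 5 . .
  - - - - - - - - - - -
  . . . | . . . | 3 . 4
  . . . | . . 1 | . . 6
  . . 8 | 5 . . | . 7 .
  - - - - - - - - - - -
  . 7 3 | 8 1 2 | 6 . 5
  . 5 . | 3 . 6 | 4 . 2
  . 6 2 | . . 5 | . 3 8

Step 1. [r8c5∈{7,9}] across row 8, 7 lands solely at r8c5, so r8c5=7.
Step 2. [r5c1∈{2,3,4,5,7,9}] 3 has one home in row 5: r5c1 ⇒ r5c1=3.
Step 3. [r2c2∈{1,8,9}] in col 2, 8 fits only at r2c2 ⇒ r2c2=8.
Step 4. [r4c3∈{1,5,6,7,9}] r4c3 is the only open cell in col 3 admitting 6. So r4c3=6.
Step 5. [r1c5∈{2,5,8}] across row 1, 2 lands solely at r1c5 ⇒ r1c5=2.
Step 6. [r7c8∈{9}] r7c8 is down to just 9. So r7c8=9.
Step 7. [r8c8∈{1}] only 1 remains possible at r8c8 ⇒ r8c8=1.
Step 8. [r9c1∈{1,4,9}] in row 9, 1 fits only at r9c1 ⇒ r9c1=1.
Step 9. [r8c3∈{9}] r8c3 is down to just 9. So r8c3=9.
Step 10. [r3c6∈{7,8,9}] 9 has one home in row 3: r3c6. So r3c6=9.
Step 11. [r3c8∈{4,8}] in row 3, 8 fits only at r3c8, so r3c8=8.
Step 12. [r2c4∈{7}] r2c4 is down to just 7 ⇒ r2c4=7.
Step 13. [r5c3∈{4,5,7}] in row 5, 7 fits only at r5c3, so r5c3=7.
Step 14. [r4c1∈{2,5,9}] in box 4, 5 fits only at r4c1 ⇒ r4c1=5.
Step 15. [r1c3∈{1,4,5}] row 1 places 5 nowhere but r1c3. So r1c3=5.
Step 16. [r4c8∈{2}] nothing but 2 survives at r4c8, so r4c8=2.
Step 17. [r4c4∈{9}] nothing but 9 survives at r4c4. So r4c4=9.
Step 18. [r7c1∈{4}] r7c1's peers cover all but 4. So r7c1=4.
Step 19. [r9c4∈{4}] nothing but 4 survives at r9c4 ⇒ r9c4=4.
Step 20. [r1c7∈{1,7}] across row 1, 1 lands solely at r1c7 ⇒ r1c7=1.
Step 21. [r6c7∈{9}] r6c7 has the single candidate 9. So r6c7=9.
Step 22. [r4c5∈{8}] nothing but 8 survives at r4c5, so r4c5=8.
Step 23. [r5c5∈{4}] only 4 remains possible at r5c5 ⇒ r5c5=4.
Step 24. [r6c2∈{1,4}] row 6 places 4 nowhere but r6c2, so r6c2=4.
Step 25. [r3c9∈{7}] r3c9 is down to just 7. So r3c9=7.
Step 26. [r8c1∈{8}] nothing but 8 survives at r8c1. So r8c1=8.
Step 27. [r9c5∈{9}] only 9 remains possible at r9c5. So r9c5=9.
Step 28. [r3c3∈{4}] r3c3 is down to just 4, so r3c3=4.
Step 29. [r6c9∈{1}] nothing but 1 survives at r6c9. So r6c9=1.
Step 30. [r2c3∈{1}] r2c3 has the single candidate 1, so r2c3=1.
Step 31. [r1c6∈{8}] nothing but 8 survives at r1c6. So r1c6=8.
Step 32. [r2c1∈{9}] only 9 remains possible at r2c1 ⇒ r2c1=9.
Step 33. [r4c6∈{7}] r4c6 has the single candidate 7. So r4c6=7.
Step 34. [r6c6∈{3}] r6c6 has the single candidate 3 ⇒ r6c6=3.
Step 35. [r5c4∈{2}] nothing but 2 survives at r5c4 ⇒ r5c4=2.
Step 36. [r2c5∈{5}] nothing but 5 survives at r2c5 ⇒ r2c5=5.
Step 37. [r5c2∈{9}] r5c2's peers cover all but 9 ⇒ r5c2=9.
Step 38. [r2c8∈{6}] r2c8 is down to just 6, so r2c8=6.
Step 39. [r6c1∈{2}] r6c1's peers cover all but 2 ⇒ r6c1=2.
Step 40. [r6c5∈{6}] r6c5 is down to just 6, so r6c5=6.
Step 41. [r1c1∈{7}] r1c1 is down to just 7, so r1c1=7.
Step 42. [r4c2∈{1}] r4c2 is down to just 1. So r4c2=1.
Step 43. [r5c7∈{8}] r5c7 is down to just 8 ⇒ r5c7=8.
Step 44. [r5c8∈{5}] r5c8 has the single candidate 5 ⇒ r5c8=5.
Step 45. [r1c8∈{4}] r1c8 has the single candidate 4, so r1c8=4.
Step 46. [r9c7∈{7}] nothing but 7 survives at r9c7, so r9c7=7.

Answer: 7 3 5 6 2 8 1 4 9 / 9 8 1 7 5 4 2 6 3 / 6 2 4 1 3 9 5 8 7 / 5 1 6 9 8 7 3 2 4 / 3 9 7 2 4 1 8 5 6 / 2 4 8 5 6 3 9 7 1 / 4 7 3 8 1 2 6 9 5 / 8 5 9 3 7 6 4 1 2 / 1 6 2 4 9 5 7 3 8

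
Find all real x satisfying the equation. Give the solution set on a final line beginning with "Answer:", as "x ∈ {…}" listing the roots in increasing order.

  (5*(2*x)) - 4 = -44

Step 1. [(5*(2*x)) - 4 = -44] peel the -4: add 4 from each side. So sub: 5*(2*x) = -40.
Step 2. [5*(2*x) = -40] LHS = 5·(…); ÷5 both sides. So div: 2*x = -8.
Step 3. [2*x = -8] LHS = 2·(…); ÷2 both sides, so div: x = -4.

Answer: x ∈ {-4}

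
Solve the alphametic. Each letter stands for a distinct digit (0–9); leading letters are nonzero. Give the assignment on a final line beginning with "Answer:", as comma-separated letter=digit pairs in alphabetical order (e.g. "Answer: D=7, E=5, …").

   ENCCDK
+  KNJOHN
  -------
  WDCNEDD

Step 1. [W] adding two 6-digit numbers gives at most 6+1 digits, and here it does — W is that final carry and must be 1, so W=1.
Step 2. [col 1: K + N ≡ D (mod 10)] no forcing yet in column 1 (carry-in 0); D=3 is free and consistent — try it. So D=3.
Step 3. [col 1: K + N ≡ D (mod 10)] several values work for K in column 1 (K + N ≡ D (mod 10), carry-in 0); try K=5 ⇒ K=5.
Step 4. [col 1: K + N ≡ D (mod 10)] from column 1 (K=5, D=3, carry-in 0, digits 1,3,5 already taken and all letters distinct): N must equal 8 ⇒ N=8.
Step 5. [col 2: D + H ≡ D (mod 10)] column 2 reads D+H+carry(1)=D with D=3; with digits 1,3,5,8 already taken and all letters distinct, the only value for H is 9. So H=9.
Step 6. [col 3: C + O ≡ E (mod 10)] column 3 (C + O ≡ E (mod 10), carry-in 1) doesn't pin O yet; pick O=0 and continue. So O=0.
Step 7. [col 3: C + O ≡ E (mod 10)] column 3: given O=0, carry-in 1, and digits 0,1,3,5,8,9 already taken and all letters distinct, C+O≡E (mod 10) forces C=6. So C=6.
Step 8. [col 3: C + O ≡ E (mod 10)] from column 3 (C=6, O=0, carry-in 1, digits 0,1,3,5,6,8,9 already taken and all letters distinct): E must equal 7. So E=7.
Step 9. [col 4: C + J ≡ N (mod 10)] column 4 reads C+J+carry(0)=N with C=6, N=8; with digits 0,1,3,5,6,7,8,9 already taken and all letters distinct, the only value for J is 2, so J=2.

Answer: C=6, D=3, E=7, H=9, J=2, K=5, N=8, O=0, W=1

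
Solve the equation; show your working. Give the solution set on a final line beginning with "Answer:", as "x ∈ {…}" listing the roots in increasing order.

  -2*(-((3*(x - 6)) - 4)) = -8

Step 1. [-2*(-((3*(x - 6)) - 4)) = -8] leading coefficient -2: divide by -2, so div: -((3*(x - 6)) - 4) = 4.
Step 2. [-((3*(x - 6)) - 4) = 4] flip signs both sides. So neg: (3*(x - 6)) - 4 = -4.
Step 3. [(3*(x - 6)) - 4 = -4] add 4: x sits inside (… - 4) ⇒ sub: 3*(x - 6) = 0.
Step 4. [3*(x - 6) = 0] 3 out front; divide by 3, so div: x - 6 = 0.
Step 5. [x - 6 = 0] peel the -6: add 6 from each side. So sub: x = 6.

Answer: x ∈ {6}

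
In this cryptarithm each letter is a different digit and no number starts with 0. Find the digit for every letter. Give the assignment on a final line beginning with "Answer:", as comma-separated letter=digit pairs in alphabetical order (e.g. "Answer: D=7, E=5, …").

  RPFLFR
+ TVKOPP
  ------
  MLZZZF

Step 1. [col 1: R + P ≡ F (mod 10)] several values work for F in column 1 (R + P ≡ F (mod 10), carry-in 0); try F=3, so F=3.
Step 2. [col 1: R + P ≡ F (mod 10)] no forcing yet in column 1 (carry-in 0); R=2 is free and consistent — try it. So R=2.
Step 3. [col 1: R + P ≡ F (mod 10)] column 1: given R=2, F=3, carry-in 0, and digits 2,3 already taken and all letters distinct, R+P≡F (mod 10) forces P=1. So P=1.
Step 4. [col 2: F + P ≡ Z (mod 10)] from column 2 (F=3, P=1, carry-in 0, digits 1,2,3 already taken and all letters distinct): Z must equal 4 ⇒ Z=4.
Step 5. [col 3: L + O ≡ Z (mod 10)] column 3 (L + O ≡ Z (mod 10), carry-in 0) doesn't pin O yet; pick O=8 and continue. So O=8.
Step 6. [col 3: L + O ≡ Z (mod 10)] column 3: given O=8, Z=4, carry-in 0, and digits 1,2,3,4,8 already taken and all letters distinct, L+O≡Z (mod 10) forces L=6. So L=6.
Step 7. [col 4: F + K ≡ Z (mod 10)] in column 4 we have F+K≡Z with carry-in 1; given F=3, Z=4 and digits 1,2,3,4,6,8 already taken and all letters distinct, that pins K to 0 ⇒ K=0.
Step 8. [col 5: P + V ≡ L (mod 10)] in column 5 we have P+V≡L with carry-in 0; given P=1, L=6 and digits 0,1,2,3,4,6,8 already taken and all letters distinct, that pins V to 5 ⇒ V=5.
Step 9. [col 6: R + T ≡ M (mod 10)] from column 6 (R=2, carry-in 0, digits 0,1,2,3,4,5,6,8 already taken and all letters distinct): M must equal 9, so M=9.
Step 10. [col 6: R + T ≡ M (mod 10)] column 6: given R=2, M=9, carry-in 0, and digits 0,1,2,3,4,5,6,8,9 already taken and all letters distinct, R+T≡M (mod 10) forces T=7 ⇒ T=7.

Answer: F=3, K=0, L=6, M=9, O=8, P=1, R=2, T=7, V=5, Z=4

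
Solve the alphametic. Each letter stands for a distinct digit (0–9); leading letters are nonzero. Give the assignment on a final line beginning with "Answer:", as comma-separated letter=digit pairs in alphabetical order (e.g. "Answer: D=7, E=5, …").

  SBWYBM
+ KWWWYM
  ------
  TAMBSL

Step 1. [col 1: M + M ≡ L (mod 10)] several values work for M in column 1 (M + M ≡ L (mod 10), carry-in 0); try M=5, so M=5.
Step 2. [col 1: M + M ≡ L (mod 10)] column 1 reads M+M+carry(0)=L with M=5; with digits 5 already taken and all letters distinct, the only value for L is 0, so L=0.
Step 3. [col 2: B + Y ≡ S (mod 10)] several values work for Y in column 2 (B + Y ≡ S (mod 10), carry-in 1); try Y=4. So Y=4.
Step 4. [col 2: B + Y ≡ S (mod 10)] column 2 (B + Y ≡ S (mod 10), carry-in 1) doesn't pin B yet; pick B=1 and continue. So B=1.
Step 5. [col 2: B + Y ≡ S (mod 10)] column 2: given B=1, Y=4, carry-in 1, and digits 0,1,4,5 already taken and all letters distinct, B+Y≡S (mod 10) forces S=6 ⇒ S=6.
Step 6. [col 3: Y + W ≡ B (mod 10)] from column 3 (Y=4, B=1, carry-in 0, digits 0,1,4,5,6 already taken and all letters distinct): W must equal 7 ⇒ W=7.
Step 7. [col 5: B + W ≡ A (mod 10)] from column 5 (B=1, W=7, carry-in 1, digits 0,1,4,5,6,7 already taken and all letters distinct): A must equal 9 ⇒ A=9.
Step 8. [col 6: S + K ≡ T (mod 10)] in column 6 we have S+K≡T with carry-in 0; given S=6 and digits 0,1,4,5,6,7,9 already taken and all letters distinct, that pins K to 2. So K=2.
Step 9. [col 6: S + K ≡ T (mod 10)] column 6 reads S+K+carry(0)=T with S=6, K=2; with digits 0,1,2,4,5,6,7,9 already taken and all letters distinct, the only value for T is 8 ⇒ T=8.

Answer: A=9, B=1, K=2, L=0, M=5, S=6, T=8, W=7, Y=4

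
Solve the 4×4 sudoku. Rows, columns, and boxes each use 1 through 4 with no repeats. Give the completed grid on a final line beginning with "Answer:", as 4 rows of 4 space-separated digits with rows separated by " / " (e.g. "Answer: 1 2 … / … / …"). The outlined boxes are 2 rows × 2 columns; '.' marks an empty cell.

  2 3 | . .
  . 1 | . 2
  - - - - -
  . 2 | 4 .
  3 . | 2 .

Step 1. [r4c4∈{1}] nothing but 1 survives at r4c4. So r4c4=1.
Step 2. [r3c4∈{3}] r3c4 has the single candidate 3. So r3c4=3.
Step 3. [r1c3∈{1}] r1c3's peers cover all but 1, so r1c3=1.
Step 4. [r2c1∈{4}] r2c1 is down to just 4, so r2c1=4.
Step 5. [r4c2∈{4}] r4c2's peers cover all but 4. So r4c2=4.
Step 6. [r3c1∈{1}] r3c1 is down to just 1, so r3c1=1.
Step 7. [r1c4∈{4}] nothing but 4 survives at r1c4 ⇒ r1c4=4.
Step 8. [r2c3∈{3}] r2c3 has the single candidate 3. So r2c3=3.

Answer: 2 3 1 4 / 4 1 3 2 / 1 2 4 3 / 3 4 2 1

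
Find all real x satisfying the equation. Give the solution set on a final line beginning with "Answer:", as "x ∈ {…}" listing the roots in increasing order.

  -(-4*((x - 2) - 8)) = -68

Step 1. [-(-4*((x - 2) - 8)) = -68] flip signs both sides ⇒ neg: -4*((x - 2) - 8) = 68.
Step 2. [-4*((x - 2) - 8) = 68] LHS = -4·(…); ÷-4 both sides ⇒ div: (x - 2) - 8 = -17.
Step 3. [(x - 2) - 8 = -17] -8 is outermost — add 8 both sides, so sub: x - 2 = -9.
Step 4. [x - 2 = -9] 2 comes off first (add 2) ⇒ sub: x = -7.

Answer: x ∈ {-7}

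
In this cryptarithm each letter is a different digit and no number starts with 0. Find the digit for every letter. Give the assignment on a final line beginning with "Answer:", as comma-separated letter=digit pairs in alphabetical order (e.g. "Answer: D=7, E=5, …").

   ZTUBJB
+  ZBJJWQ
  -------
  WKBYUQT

Step 1. [col 1: B + Q ≡ T (mod 10)] several values work for Q in column 1 (B + Q ≡ T (mod 10), carry-in 0); try Q=3 ⇒ Q=3.
Step 2. [col 1: B + Q ≡ T (mod 10)] T=9 is one option consistent with column 1 (B + Q ≡ T (mod 10), carry-in 0) — take it, so T=9.
Step 3. [W] the sum has 7 digits but both addends have 6; that extra leading digit W is the final carry, namely 1, so W=1.
Step 4. [col 1: B + Q ≡ T (mod 10)] from column 1 (Q=3, T=9, carry-in 0, digits 1,3,9 already taken and all letters distinct): B must equal 6, so B=6.
Step 5. [col 2: J + W ≡ Q (mod 10)] in column 2 we have J+W≡Q with carry-in 0; given W=1, Q=3 and digits 1,3,6,9 already taken and all letters distinct, that pins J to 2. So J=2.
Step 6. [col 3: B + J ≡ U (mod 10)] from column 3 (B=6, J=2, carry-in 0, digits 1,2,3,6,9 already taken and all letters distinct): U must equal 8, so U=8.
Step 7. [col 4: U + J ≡ Y (mod 10)] column 4 reads U+J+carry(0)=Y with U=8, J=2; with digits 1,2,3,6,8,9 already taken and all letters distinct, the only value for Y is 0 ⇒ Y=0.
Step 8. [col 6: Z + Z ≡ K (mod 10)] from column 6 (nothing yet, carry-in 1, digits 0,1,2,3,6,8,9 already taken and all letters distinct): K must equal 5, so K=5.
Step 9. [col 6: Z + Z ≡ K (mod 10)] column 6: given K=5, carry-in 1, and digits 0,1,2,3,5,6,8,9 already taken and all letters distinct, Z+Z≡K (mod 10) forces Z=7. So Z=7.

Answer: B=6, J=2, K=5, Q=3, T=9, U=8, W=1, Y=0, Z=7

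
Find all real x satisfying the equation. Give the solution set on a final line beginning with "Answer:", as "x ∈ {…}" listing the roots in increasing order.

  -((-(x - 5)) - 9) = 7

Step 1. [-((-(x - 5)) - 9) = 7] flip signs both sides, so neg: (-(x - 5)) - 9 = -7.
Step 2. [(-(x - 5)) - 9 = -7] 9 comes off first (add 9) ⇒ sub: -(x - 5) = 2.
Step 3. [-(x - 5) = 2] leading − — multiply by −1 ⇒ neg: x - 5 = -2.
Step 4. [x - 5 = -2] 5 comes off first (add 5) ⇒ sub: x = 3.

Answer: x ∈ {3}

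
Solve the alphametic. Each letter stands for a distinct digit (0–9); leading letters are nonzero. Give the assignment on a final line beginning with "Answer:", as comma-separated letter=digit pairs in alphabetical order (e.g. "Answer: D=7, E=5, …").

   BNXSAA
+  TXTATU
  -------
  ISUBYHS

Step 1. [col 1: A + U ≡ S (mod 10)] several values work for S in column 1 (A + U ≡ S (mod 10), carry-in 0); try S=0, so S=0.
Step 2. [col 1: A + U ≡ S (mod 10)] several values work for U in column 1 (A + U ≡ S (mod 10), carry-in 0); try U=2, so U=2.
Step 3. [I] adding two 6-digit numbers gives at most 6+1 digits, and here it does — I is that final carry and must be 1 ⇒ I=1.
Step 4. [col 1: A + U ≡ S (mod 10)] in column 1 we have A+U≡S with carry-in 0; given U=2, S=0 and digits 0,1,2 already taken and all letters distinct, that pins A to 8, so A=8.
Step 5. [col 2: A + T ≡ H (mod 10)] column 2 (A + T ≡ H (mod 10), carry-in 1) doesn't pin T yet; pick T=6 and continue, so T=6.
Step 6. [col 2: A + T ≡ H (mod 10)] from column 2 (A=8, T=6, carry-in 1, digits 0,1,2,6,8 already taken and all letters distinct): H must equal 5. So H=5.
Step 7. [col 3: S + A ≡ Y (mod 10)] column 3 reads S+A+carry(1)=Y with S=0, A=8; with digits 0,1,2,5,6,8 already taken and all letters distinct, the only value for Y is 9 ⇒ Y=9.
Step 8. [col 4: X + T ≡ B (mod 10)] from column 4 (T=6, carry-in 0, digits 0,1,2,5,6,8,9 already taken and all letters distinct): X must equal 7. So X=7.
Step 9. [col 4: X + T ≡ B (mod 10)] from column 4 (X=7, T=6, carry-in 0, digits 0,1,2,5,6,7,8,9 already taken and all letters distinct): B must equal 3 ⇒ B=3.
Step 10. [col 5: N + X ≡ U (mod 10)] from column 5 (X=7, U=2, carry-in 1, digits 0,1,2,3,5,6,7,8,9 already taken and all letters distinct): N must equal 4 ⇒ N=4.

Answer: A=8, B=3, H=5, I=1, N=4, S=0, T=6, U=2, X=7, Y=9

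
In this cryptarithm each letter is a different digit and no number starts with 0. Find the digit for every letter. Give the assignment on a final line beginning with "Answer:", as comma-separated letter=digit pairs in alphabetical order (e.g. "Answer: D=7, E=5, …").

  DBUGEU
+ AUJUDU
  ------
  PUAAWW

Step 1. [col 1: U + U ≡ W (mod 10)] W=6 is one option consistent with column 1 (U + U ≡ W (mod 10), carry-in 0) — take it, so W=6.
Step 2. [col 1: U + U ≡ W (mod 10)] column 1 (U + U ≡ W (mod 10), carry-in 0) doesn't pin U yet; pick U=8 and continue ⇒ U=8.
Step 3. [col 2: E + D ≡ W (mod 10)] E=0 is one option consistent with column 2 (E + D ≡ W (mod 10), carry-in 1) — take it ⇒ E=0.
Step 4. [col 2: E + D ≡ W (mod 10)] column 2: given E=0, W=6, carry-in 1, and digits 0,6,8 already taken and all letters distinct, E+D≡W (mod 10) forces D=5. So D=5.
Step 5. [col 3: G + U ≡ A (mod 10)] column 3 (G + U ≡ A (mod 10), carry-in 0) doesn't pin A yet; pick A=1 and continue. So A=1.
Step 6. [col 3: G + U ≡ A (mod 10)] from column 3 (U=8, A=1, carry-in 0, digits 0,1,5,6,8 already taken and all letters distinct): G must equal 3, so G=3.
Step 7. [col 4: U + J ≡ A (mod 10)] from column 4 (U=8, A=1, carry-in 1, digits 0,1,3,5,6,8 already taken and all letters distinct): J must equal 2 ⇒ J=2.
Step 8. [col 5: B + U ≡ U (mod 10)] column 5: given U=8, carry-in 1, and digits 0,1,2,3,5,6,8 already taken and all letters distinct, B+U≡U (mod 10) forces B=9 ⇒ B=9.
Step 9. [col 6: D + A ≡ P (mod 10)] column 6: given D=5, A=1, carry-in 1, and digits 0,1,2,3,5,6,8,9 already taken and all letters distinct, D+A≡P (mod 10) forces P=7 ⇒ P=7.

Answer: A=1, B=9, D=5, E=0, G=3, J=2, P=7, U=8, W=6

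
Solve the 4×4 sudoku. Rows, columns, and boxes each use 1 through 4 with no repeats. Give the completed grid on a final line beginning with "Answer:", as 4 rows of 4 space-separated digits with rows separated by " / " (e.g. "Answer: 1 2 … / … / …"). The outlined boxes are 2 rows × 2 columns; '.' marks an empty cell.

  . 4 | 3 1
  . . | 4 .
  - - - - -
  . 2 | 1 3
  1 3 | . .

Step 1. [r2c4∈{2}] only 2 remains possible at r2c4, so r2c4=2.
Step 2. [r1c1∈{2}] r1c1 has the single candidate 2 ⇒ r1c1=2.
Step 3. [r2c1∈{3}] only 3 remains possible at r2c1, so r2c1=3.
Step 4. [r2c2∈{1}] r2c2 is down to just 1. So r2c2=1.
Step 5. [r4c4∈{4}] r4c4 is down to just 4. So r4c4=4.
Step 6. [r4c3∈{2}] only 2 remains possible at r4c3, so r4c3=2.
Step 7. [r3c1∈{4}] r3c1 is down to just 4. So r3c1=4.

Answer: 2 4 3 1 / 3 1 4 2 / 4 2 1 3 / 1 3 2 4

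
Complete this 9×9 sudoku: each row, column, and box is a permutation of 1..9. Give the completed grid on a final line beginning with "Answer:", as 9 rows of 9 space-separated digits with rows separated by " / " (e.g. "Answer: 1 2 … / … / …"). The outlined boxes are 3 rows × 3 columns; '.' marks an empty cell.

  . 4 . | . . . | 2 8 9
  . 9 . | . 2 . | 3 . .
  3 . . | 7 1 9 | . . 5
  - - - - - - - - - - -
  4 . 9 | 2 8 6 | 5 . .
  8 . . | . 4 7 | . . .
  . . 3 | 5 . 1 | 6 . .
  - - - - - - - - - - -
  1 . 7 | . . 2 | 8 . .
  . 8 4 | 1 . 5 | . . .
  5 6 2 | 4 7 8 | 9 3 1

Step 1. [r2c8∈{1,4,6,7}] box 3 places 1 nowhere but r2c8, so r2c8=1.
Step 2. [r2c9∈{4,6,7}] in box 3, 7 fits only at r2c9, so r2c9=7.
Step 3. [r5c3∈{1,5,6}] in row 5, 6 fits only at r5c3, so r5c3=6.
Step 4. [r8c5∈{3,6,9}] row 8 places 3 nowhere but r8c5. So r8c5=3.
Step 5. [r6c1∈{2,7}] 2 has one home in col 1: r6c1, so r6c1=2.
Step 6. [r6c5∈{9}] only 9 remains possible at r6c5, so r6c5=9.
Step 7. [r7c5∈{6}] only 6 remains possible at r7c5, so r7c5=6.
Step 8. [r4c8∈{7}] r4c8's peers cover all but 7, so r4c8=7.
Step 9. [r6c8∈{4}] r6c8's peers cover all but 4. So r6c8=4.
Step 10. [r8c9∈{2,6}] r8c9 is the only open cell in col 9 admitting 6 ⇒ r8c9=6.
Step 11. [r5c9∈{2,3}] 2 has one home in col 9: r5c9 ⇒ r5c9=2.
Step 12. [r2c3∈{5,8}] across row 2, 5 lands solely at r2c3 ⇒ r2c3=5.
Step 13. [r2c1∈{6}] r2c1's peers cover all but 6, so r2c1=6.
Step 14. [r5c7∈{1}] r5c7's peers cover all but 1 ⇒ r5c7=1.
Step 15. [r5c4∈{3}] r5c4 is down to just 3, so r5c4=3.
Step 16. [r1c4∈{6}] r1c4 has the single candidate 6. So r1c4=6.
Step 17. [r2c4∈{8}] r2c4 is down to just 8, so r2c4=8.
Step 18. [r7c9∈{4}] nothing but 4 survives at r7c9. So r7c9=4.
Step 19. [r6c9∈{8}] r6c9 is down to just 8. So r6c9=8.
Step 20. [r2c6∈{4}] r2c6's peers cover all but 4. So r2c6=4.
Step 21. [r8c8∈{2}] only 2 remains possible at r8c8, so r8c8=2.
Step 22. [r7c2∈{3}] r7c2 has the single candidate 3, so r7c2=3.
Step 23. [r1c5∈{5}] r1c5 has the single candidate 5, so r1c5=5.
Step 24. [r1c6∈{3}] r1c6 is down to just 3 ⇒ r1c6=3.
Step 25. [r3c7∈{4}] r3c7's peers cover all but 4. So r3c7=4.
Step 26. [r7c4∈{9}] nothing but 9 survives at r7c4, so r7c4=9.
Step 27. [r1c3∈{1}] r1c3's peers cover all but 1. So r1c3=1.
Step 28. [r5c2∈{5}] r5c2 has the single candidate 5 ⇒ r5c2=5.
Step 29. [r3c8∈{6}] r3c8's peers cover all but 6, so r3c8=6.
Step 30. [r8c1∈{9}] r8c1's peers cover all but 9 ⇒ r8c1=9.
Step 31. [r4c9∈{3}] only 3 remains possible at r4c9 ⇒ r4c9=3.
Step 32. [r6c2∈{7}] nothing but 7 survives at r6c2, so r6c2=7.
Step 33. [r8c7∈{7}] r8c7's peers cover all but 7 ⇒ r8c7=7.
Step 34. [r1c1∈{7}] r1c1 is down to just 7, so r1c1=7.
Step 35. [r3c3∈{8}] r3c3's peers cover all but 8 ⇒ r3c3=8.
Step 36. [r7c8∈{5}] only 5 remains possible at r7c8 ⇒ r7c8=5.
Step 37. [r4c2∈{1}] nothing but 1 survives at r4c2, so r4c2=1.
Step 38. [r3c2∈{2}] only 2 remains possible at r3c2. So r3c2=2.
Step 39. [r5c8∈{9}] r5c8's peers cover all but 9. So r5c8=9.

Answer: 7 4 1 6 5 3 2 8 9 / 6 9 5 8 2 4 3 1 7 / 3 2 8 7 1 9 4 6 5 / 4 1 9 2 8 6 5 7 3 / 8 5 6 3 4 7 1 9 2 / 2 7 3 5 9 1 6 4 8 / 1 3 7 9 6 2 8 5 4 / 9 8 4 1 3 5 7 2 6 / 5 6 2 4 7 8 9 3 1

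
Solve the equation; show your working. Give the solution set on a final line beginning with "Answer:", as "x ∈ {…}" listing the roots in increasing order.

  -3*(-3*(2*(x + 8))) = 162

Step 1. [-3*(-3*(2*(x + 8))) = 162] -3·(inner) — divide through by -3, so div: -3*(2*(x + 8)) = -54.
Step 2. [-3*(2*(x + 8)) = -54] divide by the outer -3 ⇒ div: 2*(x + 8) = 18.
Step 3. [2*(x + 8) = 18] leading coefficient 2: divide by 2. So div: x + 8 = 9.
Step 4. [x + 8 = 9] peel the +8: subtract 8 from each side. So sub: x = 1.

Answer: x ∈ {1}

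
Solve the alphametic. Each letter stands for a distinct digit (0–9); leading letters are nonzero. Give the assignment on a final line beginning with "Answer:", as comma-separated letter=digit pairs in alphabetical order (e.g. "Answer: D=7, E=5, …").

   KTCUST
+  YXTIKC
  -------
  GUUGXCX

Step 1. [col 1: T + C ≡ X (mod 10)] column 1 (T + C ≡ X (mod 10), carry-in 0) doesn't pin X yet; pick X=0 and continue, so X=0.
Step 2. [G] G is the leading digit of a 7-digit sum of two 6-digit numbers; the final carry is exactly 1. So G=1.
Step 3. [col 1: T + C ≡ X (mod 10)] several values work for T in column 1 (T + C ≡ X (mod 10), carry-in 0); try T=6. So T=6.
Step 4. [col 1: T + C ≡ X (mod 10)] in column 1 we have T+C≡X with carry-in 0; given T=6, X=0 and digits 0,1,6 already taken and all letters distinct, that pins C to 4, so C=4.
Step 5. [col 2: S + K ≡ C (mod 10)] S=5 is one option consistent with column 2 (S + K ≡ C (mod 10), carry-in 1) — take it. So S=5.
Step 6. [col 2: S + K ≡ C (mod 10)] column 2: given S=5, C=4, carry-in 1, and digits 0,1,4,5,6 already taken and all letters distinct, S+K≡C (mod 10) forces K=8. So K=8.
Step 7. [col 3: U + I ≡ X (mod 10)] no forcing yet in column 3 (carry-in 1); U=7 is free and consistent — try it, so U=7.
Step 8. [col 3: U + I ≡ X (mod 10)] column 3: given U=7, X=0, carry-in 1, and digits 0,1,4,5,6,7,8 already taken and all letters distinct, U+I≡X (mod 10) forces I=2 ⇒ I=2.
Step 9. [col 6: K + Y ≡ U (mod 10)] column 6 reads K+Y+carry(0)=U with K=8, U=7; with digits 0,1,2,4,5,6,7,8 already taken and all letters distinct, the only value for Y is 9 ⇒ Y=9.

Answer: C=4, G=1, I=2, K=8, S=5, T=6, U=7, X=0, Y=9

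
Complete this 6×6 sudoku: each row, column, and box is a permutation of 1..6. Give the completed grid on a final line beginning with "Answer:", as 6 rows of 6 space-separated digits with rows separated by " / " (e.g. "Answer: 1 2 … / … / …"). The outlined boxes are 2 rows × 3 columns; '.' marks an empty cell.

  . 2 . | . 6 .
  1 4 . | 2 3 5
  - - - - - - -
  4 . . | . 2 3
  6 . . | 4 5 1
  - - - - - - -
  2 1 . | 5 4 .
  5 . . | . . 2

Step 1. [r5c3∈{3,6}] in row 5, 3 fits only at r5c3. So r5c3=3.
Step 2. [r6c2∈{6}] r6c2 is down to just 6. So r6c2=6.
Step 3. [r6c4∈{1,3}] across row 6, 3 lands solely at r6c4 ⇒ r6c4=3.
Step 4. [r3c3∈{1,5}] r3c3 is the only open cell in row 3 admitting 1. So r3c3=1.
Step 5. [r6c3∈{4}] nothing but 4 survives at r6c3, so r6c3=4.
Step 6. [r5c6∈{6}] r5c6 is down to just 6. So r5c6=6.
Step 7. [r1c1∈{3}] nothing but 3 survives at r1c1. So r1c1=3.
Step 8. [r3c2∈{5}] r3c2 has the single candidate 5, so r3c2=5.
Step 9. [r1c3∈{5}] r1c3 is down to just 5 ⇒ r1c3=5.
Step 10. [r4c3∈{2}] only 2 remains possible at r4c3 ⇒ r4c3=2.
Step 11. [r3c4∈{6}] r3c4 has the single candidate 6. So r3c4=6.
Step 12. [r6c5∈{1}] nothing but 1 survives at r6c5. So r6c5=1.
Step 13. [r4c2∈{3}] r4c2 has the single candidate 3 ⇒ r4c2=3.
Step 14. [r2c3∈{6}] only 6 remains possible at r2c3 ⇒ r2c3=6.
Step 15. [r1c6∈{4}] r1c6's peers cover all but 4. So r1c6=4.
Step 16. [r1c4∈{1}] r1c4 is down to just 1 ⇒ r1c4=1.

Answer: 3 2 5 1 6 4 / 1 4 6 2 3 5 / 4 5 1 6 2 3 / 6 3 2 4 5 1 / 2 1 3 5 4 6 / 5 6 4 3 1 2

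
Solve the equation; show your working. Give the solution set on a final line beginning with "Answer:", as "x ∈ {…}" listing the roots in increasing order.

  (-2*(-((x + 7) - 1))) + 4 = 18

Step 1. [(-2*(-((x + 7) - 1))) + 4 = 18] -2 | LHS and -2 | 18: pull -2 out, so factor: (-((x + 7) - 1)) - 2 = -9.
Step 2. [(-((x + 7) - 1)) - 2 = -9] the outer -2 inverts by adding 2 ⇒ sub: -((x + 7) - 1) = -7.
Step 3. [-((x + 7) - 1) = -7] leading − — multiply by −1 ⇒ neg: (x + 7) - 1 = 7.
Step 4. [(x + 7) - 1 = 7] add 1: x sits inside (… - 1). So sub: x + 7 = 8.
Step 5. [x + 7 = 8] +7 is outermost — subtract 7 both sides. So sub: x = 1.

Answer: x ∈ {1}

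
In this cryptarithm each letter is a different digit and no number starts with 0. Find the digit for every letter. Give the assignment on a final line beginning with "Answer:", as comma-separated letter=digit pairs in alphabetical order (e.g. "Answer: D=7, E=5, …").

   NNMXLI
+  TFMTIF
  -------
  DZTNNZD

Step 1. [col 1: I + F ≡ D (mod 10)] no forcing yet in column 1 (carry-in 0); D=1 is free and consistent — try it. So D=1.
Step 2. [col 1: I + F ≡ D (mod 10)] F=7 is one option consistent with column 1 (I + F ≡ D (mod 10), carry-in 0) — take it, so F=7.
Step 3. [col 1: I + F ≡ D (mod 10)] column 1: given F=7, D=1, carry-in 0, and digits 1,7 already taken and all letters distinct, I+F≡D (mod 10) forces I=4, so I=4.
Step 4. [col 2: L + I ≡ Z (mod 10)] several values work for L in column 2 (L + I ≡ Z (mod 10), carry-in 1); try L=0, so L=0.
Step 5. [col 2: L + I ≡ Z (mod 10)] column 2: given L=0, I=4, carry-in 1, and digits 0,1,4,7 already taken and all letters distinct, L+I≡Z (mod 10) forces Z=5, so Z=5.
Step 6. [col 3: X + T ≡ N (mod 10)] no forcing yet in column 3 (carry-in 0); T=6 is free and consistent — try it. So T=6.
Step 7. [col 3: X + T ≡ N (mod 10)] column 3 (X + T ≡ N (mod 10), carry-in 0) doesn't pin N yet; pick N=8 and continue, so N=8.
Step 8. [col 3: X + T ≡ N (mod 10)] from column 3 (T=6, N=8, carry-in 0, digits 0,1,4,5,6,7,8 already taken and all letters distinct): X must equal 2, so X=2.
Step 9. [col 4: M + M ≡ N (mod 10)] column 4: given N=8, carry-in 0, and digits 0,1,2,4,5,6,7,8 already taken and all letters distinct, M+M≡N (mod 10) forces M=9, so M=9.

Answer: D=1, F=7, I=4, L=0, M=9, N=8, T=6, X=2, Z=5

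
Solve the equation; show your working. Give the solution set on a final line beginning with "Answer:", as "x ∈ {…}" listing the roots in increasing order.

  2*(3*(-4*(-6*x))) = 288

Step 1. [2*(3*(-4*(-6*x))) = 288] divide by the outer 2 ⇒ div: 3*(-4*(-6*x)) = 144.
Step 2. [3*(-4*(-6*x)) = 144] divide by the outer 3. So div: -4*(-6*x) = 48.
Step 3. [-4*(-6*x) = 48] LHS = -4·(…); ÷-4 both sides ⇒ div: -6*x = -12.
Step 4. [-6*x = -12] leading coefficient -6: divide by -6. So div: x = 2.

Answer: x ∈ {2}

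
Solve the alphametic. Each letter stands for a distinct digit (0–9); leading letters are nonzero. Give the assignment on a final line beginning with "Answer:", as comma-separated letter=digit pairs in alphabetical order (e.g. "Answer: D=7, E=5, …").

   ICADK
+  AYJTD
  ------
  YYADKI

Step 1. [col 1: K + D ≡ I (mod 10)] K=8 is one option consistent with column 1 (K + D ≡ I (mod 10), carry-in 0) — take it ⇒ K=8.
Step 2. [Y] adding two 5-digit numbers gives at most 5+1 digits, and here it does — Y is that final carry and must be 1 ⇒ Y=1.
Step 3. [col 1: K + D ≡ I (mod 10)] several values work for I in column 1 (K + D ≡ I (mod 10), carry-in 0); try I=2, so I=2.
Step 4. [col 1: K + D ≡ I (mod 10)] from column 1 (K=8, I=2, carry-in 0, digits 1,2,8 already taken and all letters distinct): D must equal 4, so D=4.
Step 5. [col 2: D + T ≡ K (mod 10)] in column 2 we have D+T≡K with carry-in 1; given D=4, K=8 and digits 1,2,4,8 already taken and all letters distinct, that pins T to 3, so T=3.
Step 6. [col 3: A + J ≡ D (mod 10)] no forcing yet in column 3 (carry-in 0); A=9 is free and consistent — try it. So A=9.
Step 7. [col 3: A + J ≡ D (mod 10)] from column 3 (A=9, D=4, carry-in 0, digits 1,2,3,4,8,9 already taken and all letters distinct): J must equal 5 ⇒ J=5.
Step 8. [col 4: C + Y ≡ A (mod 10)] from column 4 (Y=1, A=9, carry-in 1, digits 1,2,3,4,5,8,9 already taken and all letters distinct): C must equal 7, so C=7.

Answer: A=9, C=7, D=4, I=2, J=5, K=8, T=3, Y=1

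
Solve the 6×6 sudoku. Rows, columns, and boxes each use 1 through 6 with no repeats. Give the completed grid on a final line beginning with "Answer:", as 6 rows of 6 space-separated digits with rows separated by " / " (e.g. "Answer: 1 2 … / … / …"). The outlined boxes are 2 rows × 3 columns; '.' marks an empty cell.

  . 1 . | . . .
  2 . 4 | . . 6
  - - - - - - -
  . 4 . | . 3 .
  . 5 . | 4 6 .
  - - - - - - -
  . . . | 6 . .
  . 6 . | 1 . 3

Step 1. [r5c2∈{2,3}] col 2 places 2 nowhere but r5c2 ⇒ r5c2=2.
Step 2. [r6c3∈{5}] nothing but 5 survives at r6c3, so r6c3=5.
Step 3. [r1c1∈{3,5,6}] col 1 places 5 nowhere but r1c1 ⇒ r1c1=5.
Step 4. [r3c1∈{1,6}] 6 has one home in col 1: r3c1, so r3c1=6.
Step 5. [r6c5∈{2,4}] in row 6, 2 fits only at r6c5. So r6c5=2.
Step 6. [r1c5∈{4}] r1c5's peers cover all but 4 ⇒ r1c5=4.
Step 7. [r1c6∈{2}] r1c6 is down to just 2 ⇒ r1c6=2.
Step 8. [r4c6∈{1}] r4c6 is down to just 1 ⇒ r4c6=1.
Step 9. [r5c1∈{1,3,4}] in col 1, 1 fits only at r5c1. So r5c1=1.
Step 10. [r4c3∈{2,3}] r4c3 is the only open cell in row 4 admitting 2. So r4c3=2.
Step 11. [r2c2∈{3}] r2c2 has the single candidate 3. So r2c2=3.
Step 12. [r5c5∈{5}] r5c5 has the single candidate 5. So r5c5=5.
Step 13. [r3c4∈{2,5}] 2 has one home in row 3: r3c4 ⇒ r3c4=2.
Step 14. [r3c3∈{1}] only 1 remains possible at r3c3 ⇒ r3c3=1.
Step 15. [r2c4∈{5}] r2c4 has the single candidate 5 ⇒ r2c4=5.
Step 16. [r5c3∈{3}] only 3 remains possible at r5c3. So r5c3=3.
Step 17. [r1c3∈{6}] r1c3 is down to just 6 ⇒ r1c3=6.
Step 18. [r3c6∈{5}] nothing but 5 survives at r3c6, so r3c6=5.
Step 19. [r2c5∈{1}] nothing but 1 survives at r2c5 ⇒ r2c5=1.
Step 20. [r6c1∈{4}] r6c1's peers cover all but 4, so r6c1=4.
Step 21. [r1c4∈{3}] r1c4 has the single candidate 3, so r1c4=3.
Step 22. [r4c1∈{3}] r4c1 has the single candidate 3 ⇒ r4c1=3.
Step 23. [r5c6∈{4}] r5c6 has the single candidate 4. So r5c6=4.

Answer: 5 1 6 3 4 2 / 2 3 4 5 1 6 / 6 4 1 2 3 5 / 3 5 2 4 6 1 / 1 2 3 6 5 4 / 4 6 5 1 2 3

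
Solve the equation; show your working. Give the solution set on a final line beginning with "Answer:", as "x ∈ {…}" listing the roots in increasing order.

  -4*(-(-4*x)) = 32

Step 1. [-4*(-(-4*x)) = 32] LHS = -4·(…); ÷-4 both sides. So div: -(-4*x) = -8.
Step 2. [-(-4*x) = -8] leading − — multiply by −1. So neg: -4*x = 8.
Step 3. [-4*x = 8] -4 out front; divide by -4. So div: x = -2.

Answer: x ∈ {-2}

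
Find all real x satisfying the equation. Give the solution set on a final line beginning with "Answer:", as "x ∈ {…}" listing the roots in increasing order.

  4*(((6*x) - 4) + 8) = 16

Step 1. [4*(((6*x) - 4) + 8) = 16] 4 out front; divide by 4. So div: ((6*x) - 4) + 8 = 4.
Step 2. [((6*x) - 4) + 8 = 4] subtract 8: x sits inside (… + 8). So sub: (6*x) - 4 = -4.
Step 3. [(6*x) - 4 = -4] 4 comes off first (add 4) ⇒ sub: 6*x = 0.
Step 4. [6*x = 0] divide by the outer 6. So div: x = 0.

Answer: x ∈ {0}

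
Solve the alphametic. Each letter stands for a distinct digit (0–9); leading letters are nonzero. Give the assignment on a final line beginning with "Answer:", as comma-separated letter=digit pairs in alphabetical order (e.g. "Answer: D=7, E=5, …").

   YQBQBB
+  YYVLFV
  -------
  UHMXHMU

Step 1. [col 1: B + V ≡ U (mod 10)] no forcing yet in column 1 (carry-in 0); B=3 is free and consistent — try it, so B=3.
Step 2. [col 1: B + V ≡ U (mod 10)] column 1 (B + V ≡ U (mod 10), carry-in 0) doesn't pin U yet; pick U=1 and continue ⇒ U=1.
Step 3. [col 1: B + V ≡ U (mod 10)] column 1 reads B+V+carry(0)=U with B=3, U=1; with digits 1,3 already taken and all letters distinct, the only value for V is 8. So V=8.
Step 4. [col 2: B + F ≡ M (mod 10)] column 2 (B + F ≡ M (mod 10), carry-in 1) doesn't pin F yet; pick F=0 and continue, so F=0.
Step 5. [col 2: B + F ≡ M (mod 10)] column 2: given B=3, F=0, carry-in 1, and digits 0,1,3,8 already taken and all letters distinct, B+F≡M (mod 10) forces M=4 ⇒ M=4.
Step 6. [col 3: Q + L ≡ H (mod 10)] column 3 (Q + L ≡ H (mod 10), carry-in 0) doesn't pin L yet; pick L=9 and continue. So L=9.
Step 7. [col 3: Q + L ≡ H (mod 10)] H=5 is one option consistent with column 3 (Q + L ≡ H (mod 10), carry-in 0) — take it ⇒ H=5.
Step 8. [col 3: Q + L ≡ H (mod 10)] column 3 reads Q+L+carry(0)=H with L=9, H=5; with digits 0,1,3,4,5,8,9 already taken and all letters distinct, the only value for Q is 6 ⇒ Q=6.
Step 9. [col 4: B + V ≡ X (mod 10)] column 4 reads B+V+carry(1)=X with B=3, V=8; with digits 0,1,3,4,5,6,8,9 already taken and all letters distinct, the only value for X is 2, so X=2.
Step 10. [col 5: Q + Y ≡ M (mod 10)] in column 5 we have Q+Y≡M with carry-in 1; given Q=6, M=4 and digits 0,1,2,3,4,5,6,8,9 already taken and all letters distinct, that pins Y to 7. So Y=7.

Answer: B=3, F=0, H=5, L=9, M=4, Q=6, U=1, V=8, X=2, Y=7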